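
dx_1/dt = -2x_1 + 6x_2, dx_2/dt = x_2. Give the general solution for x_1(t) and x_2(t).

Coefficient matrix A = [[-2, 6], [0, 1]].
Characteristic polynomial det(A - λI) = λ^2 + λ - 2 = 0.
Eigenvalues λ = 1, -2.
For λ=1: (A-λI) row 1 is [-3, 6], so an eigenvector is (-2, -1).
For λ=-2: (A-λI) row 1 is [0, 6], so an eigenvector is (-1, 0).
General solution: C_1e^(t)(-2,-1) + C_2e^(-2t)(-1,0).

x_1(t) = -2C_1e^(t) - C_2e^(-2t), x_2(t) = -C_1e^(t)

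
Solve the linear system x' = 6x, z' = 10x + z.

x(t) = -c_2e^(6t), z(t) = -c_1e^(t) - 2c_2e^(6t)

Coefficient matrix A = [[6, 0], [10, 1]].
Characteristic polynomial det(A - λI) = λ^2 - 7λ + 6 = 0.
Eigenvalues λ = 1, 6.
For λ=1: (A-λI) row 1 is [5, 0], so an eigenvector is (0, -1).
For λ=6: (A-λI) row 2 is [10, -5], so an eigenvector is (-1, -2).
General solution: c_1e^(t)(0,-1) + c_2e^(6t)(-1,-2).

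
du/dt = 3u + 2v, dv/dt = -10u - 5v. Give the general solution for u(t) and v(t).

Coefficient matrix A = [[3, 2], [-10, -5]].
Characteristic polynomial det(A - λI) = λ^2 + 2λ + 5 = 0.
Eigenvalues λ = -1 ± 2i (complex conjugate pair).
For λ=-1+2i: an eigenvector is (0,1) - i(1,-2) = (0 - i, 1 + 2i).
A real fundamental pair from Re and Im of e^((-1+2i)t)v: X_1 = e^(-t)(cos(2t)·(0,1) + sin(2t)·(1,-2)), X_2 = e^(-t)(sin(2t)·(0,1) - cos(2t)·(1,-2)).
General solution: C_1X_1 + C_2X_2.

u(t) = C_1e^(-t)sin(2t) - C_2e^(-t)cos(2t), v(t) = -2C_1e^(-t)sin(2t) + C_1e^(-t)cos(2t) + C_2e^(-t)sin(2t) + 2C_2e^(-t)cos(2t)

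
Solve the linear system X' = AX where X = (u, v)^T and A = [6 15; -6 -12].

u(t) = -K_1e^(-3t)sin(3t) - 2K_1e^(-3t)cos(3t) - 2K_2e^(-3t)sin(3t) + K_2e^(-3t)cos(3t), v(t) = K_1e^(-3t)sin(3t) + K_1e^(-3t)cos(3t) + K_2e^(-3t)sin(3t) - K_2e^(-3t)cos(3t)

Coefficient matrix A = [[6, 15], [-6, -12]].
Characteristic polynomial det(A - λI) = λ^2 + 6λ + 18 = 0.
Eigenvalues λ = -3 ± 3i (complex conjugate pair).
For λ=-3+3i: an eigenvector is (-2,1) - i(-1,1) = (-2 + i, 1 - i).
A real fundamental pair from Re and Im of e^((-3+3i)t)v: X_1 = e^(-3t)(cos(3t)·(-2,1) + sin(3t)·(-1,1)), X_2 = e^(-3t)(sin(3t)·(-2,1) - cos(3t)·(-1,1)).
General solution: K_1X_1 + K_2X_2.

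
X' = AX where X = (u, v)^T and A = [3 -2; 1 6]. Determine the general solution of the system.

Coefficient matrix A = [[3, -2], [1, 6]].
Characteristic polynomial det(A - λI) = λ^2 - 9λ + 20 = 0.
Eigenvalues λ = 5, 4.
For λ=5: (A-λI) row 1 is [-2, -2], so an eigenvector is (1, -1).
For λ=4: (A-λI) row 1 is [-1, -2], so an eigenvector is (2, -1).
General solution: K_1e^(5t)(1,-1) + K_2e^(4t)(2,-1).

u(t) = K_1e^(5t) + 2K_2e^(4t), v(t) = -K_1e^(5t) - K_2e^(4t)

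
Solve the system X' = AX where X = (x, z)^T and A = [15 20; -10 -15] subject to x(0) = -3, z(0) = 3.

Coefficient matrix A = [[15, 20], [-10, -15]].
Characteristic polynomial det(A - λI) = λ^2 - 25 = 0.
Eigenvalues λ = -5, 5.
For λ=-5: (A-λI) row 1 is [20, 20], so an eigenvector is (-1, 1).
For λ=5: (A-λI) row 1 is [10, 20], so an eigenvector is (2, -1).
General solution: c_1e^(-5t)(-1,1) + c_2e^(5t)(2,-1).
Applying x(0)=-3, z(0)=3 gives c_1=3, c_2=0.

x(t) = -3e^(-5t), z(t) = 3e^(-5t)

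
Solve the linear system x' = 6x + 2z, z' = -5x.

Coefficient matrix A = [[6, 2], [-5, 0]].
Characteristic polynomial det(A - λI) = λ^2 - 6λ + 10 = 0.
Eigenvalues λ = 3 ± i (complex conjugate pair).
For λ=3+i: an eigenvector is (-1,2) - i(1,-1) = (-1 - i, 2 + i).
A real fundamental pair from Re and Im of e^((3+i)t)v: X_1 = e^(3t)(cos(t)·(-1,2) + sin(t)·(1,-1)), X_2 = e^(3t)(sin(t)·(-1,2) - cos(t)·(1,-1)).
General solution: c_1X_1 + c_2X_2.

x(t) = c_1e^(3t)sin(t) - c_1e^(3t)cos(t) - c_2e^(3t)sin(t) - c_2e^(3t)cos(t), z(t) = -c_1e^(3t)sin(t) + 2c_1e^(3t)cos(t) + 2c_2e^(3t)sin(t) + c_2e^(3t)cos(t)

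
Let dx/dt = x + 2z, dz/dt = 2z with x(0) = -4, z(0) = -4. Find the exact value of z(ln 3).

A = [[1,2],[0,2]]; eigenvalues λ = 2, 1.
Eigenvectors: (2,1) for λ=2, (1,0) for λ=1.
From the initial condition, c_1 = -4, c_2 = 4.
z(ln 3) = (-4)(3^2)(1) + (4)(3^1)(0) = -36.

-36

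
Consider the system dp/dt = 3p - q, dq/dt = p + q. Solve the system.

p(t) = K_1e^(2t) + K_2te^(2t) + 3K_2e^(2t), q(t) = K_1e^(2t) + K_2te^(2t) + 2K_2e^(2t)

Coefficient matrix A = [[3, -1], [1, 1]].
Characteristic polynomial det(A - λI) = λ^2 - 4λ + 4 = 0.
Single eigenvalue λ = 2 with algebraic multiplicity 2.
Eigenvector v = (1,1); generalized eigenvector w with (A-λI)w=v is (3,2).
General solution: e^(2t)[K_1·v + K_2·(t·v + w)].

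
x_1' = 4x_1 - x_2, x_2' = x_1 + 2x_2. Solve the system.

x_1(t) = -K_1e^(3t) - K_2te^(3t) + 2K_2e^(3t), x_2(t) = -K_1e^(3t) - K_2te^(3t) + 3K_2e^(3t)

Coefficient matrix A = [[4, -1], [1, 2]].
Characteristic polynomial det(A - λI) = λ^2 - 6λ + 9 = 0.
Single eigenvalue λ = 3 with algebraic multiplicity 2.
Eigenvector v = (-1,-1); generalized eigenvector w with (A-λI)w=v is (2,3).
General solution: e^(3t)[K_1·v + K_2·(t·v + w)].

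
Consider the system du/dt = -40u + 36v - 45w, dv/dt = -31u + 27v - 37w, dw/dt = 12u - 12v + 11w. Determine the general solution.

Coefficient matrix A = [[-40, 36, -45], [-31, 27, -37], [12, -12, 11]].
det(A - λI) = 0 gives eigenvalues λ = -1, 3, -4.
For λ=-1: eigenvector (3,2,-1).
For λ=3: eigenvector (-9,-7,3).
For λ=-4: eigenvector (1,1,0).
General solution: K_1e^(-t)(3,2,-1) + K_2e^(3t)(-9,-7,3) + K_3e^(-4t)(1,1,0).

u(t) = 3K_1e^(-t) - 9K_2e^(3t) + K_3e^(-4t), v(t) = 2K_1e^(-t) - 7K_2e^(3t) + K_3e^(-4t), w(t) = -K_1e^(-t) + 3K_2e^(3t)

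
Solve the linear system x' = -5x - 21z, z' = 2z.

x(t) = -K_1e^(-5t) + 3K_2e^(2t), z(t) = -K_2e^(2t)

Coefficient matrix A = [[-5, -21], [0, 2]].
Characteristic polynomial det(A - λI) = λ^2 + 3λ - 10 = 0.
Eigenvalues λ = -5, 2.
For λ=-5: (A-λI) row 1 is [0, -21], so an eigenvector is (-1, 0).
For λ=2: (A-λI) row 1 is [-7, -21], so an eigenvector is (3, -1).
General solution: K_1e^(-5t)(-1,0) + K_2e^(2t)(3,-1).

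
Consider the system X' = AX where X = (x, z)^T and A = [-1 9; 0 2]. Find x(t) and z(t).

x(t) = 3c_1e^(2t) + c_2e^(-t), z(t) = c_1e^(2t)

Coefficient matrix A = [[-1, 9], [0, 2]].
Characteristic polynomial det(A - λI) = λ^2 - λ - 2 = 0.
Eigenvalues λ = 2, -1.
For λ=2: (A-λI) row 1 is [-3, 9], so an eigenvector is (3, 1).
For λ=-1: (A-λI) row 1 is [0, 9], so an eigenvector is (1, 0).
General solution: c_1e^(2t)(3,1) + c_2e^(-t)(1,0).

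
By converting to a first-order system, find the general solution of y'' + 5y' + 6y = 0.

y(t) = C_1e^(-3t) + C_2e^(-2t)

Let x_1 = y, x_2 = y'. Then x_1' = x_2 and x_2' = -6x_1 - 5x_2.
A = [[0,1],[-6,-5]]; det(A-λI) = λ^2 + 5λ + 6.
Eigenvalues λ = -3, -2 with eigenvectors (1,-3), (1,-2).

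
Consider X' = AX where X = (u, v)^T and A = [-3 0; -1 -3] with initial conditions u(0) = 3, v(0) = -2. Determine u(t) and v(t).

Coefficient matrix A = [[-3, 0], [-1, -3]].
Characteristic polynomial det(A - λI) = λ^2 + 6λ + 9 = 0.
Single eigenvalue λ = -3 with algebraic multiplicity 2.
Eigenvector v = (0,1); generalized eigenvector w with (A-λI)w=v is (-1,1).
General solution: e^(-3t)[c_1·v + c_2·(t·v + w)].
Applying u(0)=3, v(0)=-2 gives c_1=1, c_2=-3.

u(t) = 3e^(-3t), v(t) = -3te^(-3t) - 2e^(-3t)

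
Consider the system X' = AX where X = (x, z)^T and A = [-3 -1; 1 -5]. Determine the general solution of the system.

x(t) = -c_1e^(-4t) - c_2te^(-4t) + c_2e^(-4t), z(t) = -c_1e^(-4t) - c_2te^(-4t) + 2c_2e^(-4t)

Coefficient matrix A = [[-3, -1], [1, -5]].
Characteristic polynomial det(A - λI) = λ^2 + 8λ + 16 = 0.
Single eigenvalue λ = -4 with algebraic multiplicity 2.
Eigenvector v = (-1,-1); generalized eigenvector w with (A-λI)w=v is (1,2).
General solution: e^(-4t)[c_1·v + c_2·(t·v + w)].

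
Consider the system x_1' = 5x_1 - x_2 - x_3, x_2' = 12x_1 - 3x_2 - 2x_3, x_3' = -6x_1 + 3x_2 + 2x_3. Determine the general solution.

Coefficient matrix A = [[5, -1, -1], [12, -3, -2], [-6, 3, 2]].
det(A - λI) = 0 gives eigenvalues λ = -1, 2, 3.
For λ=-1: eigenvector (0,-1,1).
For λ=2: eigenvector (1,2,1).
For λ=3: eigenvector (1,2,0).
General solution: c_1e^(-t)(0,-1,1) + c_2e^(2t)(1,2,1) + c_3e^(3t)(1,2,0).

x_1(t) = c_2e^(2t) + c_3e^(3t), x_2(t) = -c_1e^(-t) + 2c_2e^(2t) + 2c_3e^(3t), x_3(t) = c_1e^(-t) + c_2e^(2t)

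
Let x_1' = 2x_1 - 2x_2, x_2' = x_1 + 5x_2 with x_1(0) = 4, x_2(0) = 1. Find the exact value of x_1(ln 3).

A = [[2,-2],[1,5]]; eigenvalues λ = 4, 3.
Eigenvectors: (-1,1) for λ=4, (-2,1) for λ=3.
From the initial condition, c_1 = 6, c_2 = -5.
x_1(ln 3) = (6)(3^4)(-1) + (-5)(3^3)(-2) = -216.

-216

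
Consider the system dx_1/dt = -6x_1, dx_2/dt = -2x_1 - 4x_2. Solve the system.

x_1(t) = -K_2e^(-6t), x_2(t) = K_1e^(-4t) - K_2e^(-6t)

Coefficient matrix A = [[-6, 0], [-2, -4]].
Characteristic polynomial det(A - λI) = λ^2 + 10λ + 24 = 0.
Eigenvalues λ = -4, -6.
For λ=-4: (A-λI) row 1 is [-2, 0], so an eigenvector is (0, 1).
For λ=-6: (A-λI) row 2 is [-2, 2], so an eigenvector is (-1, -1).
General solution: K_1e^(-4t)(0,1) + K_2e^(-6t)(-1,-1).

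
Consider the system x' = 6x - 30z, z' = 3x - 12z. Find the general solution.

x(t) = 3K_1e^(-3t)sin(3t) + K_1e^(-3t)cos(3t) + K_2e^(-3t)sin(3t) - 3K_2e^(-3t)cos(3t), z(t) = K_1e^(-3t)sin(3t) - K_2e^(-3t)cos(3t)

Coefficient matrix A = [[6, -30], [3, -12]].
Characteristic polynomial det(A - λI) = λ^2 + 6λ + 18 = 0.
Eigenvalues λ = -3 ± 3i (complex conjugate pair).
For λ=-3+3i: an eigenvector is (1,0) - i(3,1) = (1 - 3i, 0 - i).
A real fundamental pair from Re and Im of e^((-3+3i)t)v: X_1 = e^(-3t)(cos(3t)·(1,0) + sin(3t)·(3,1)), X_2 = e^(-3t)(sin(3t)·(1,0) - cos(3t)·(3,1)).
General solution: K_1X_1 + K_2X_2.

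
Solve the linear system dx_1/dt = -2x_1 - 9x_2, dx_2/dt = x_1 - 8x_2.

x_1(t) = 3C_1e^(-5t) + 3C_2te^(-5t) - 2C_2e^(-5t), x_2(t) = C_1e^(-5t) + C_2te^(-5t) - C_2e^(-5t)

Coefficient matrix A = [[-2, -9], [1, -8]].
Characteristic polynomial det(A - λI) = λ^2 + 10λ + 25 = 0.
Single eigenvalue λ = -5 with algebraic multiplicity 2.
Eigenvector v = (3,1); generalized eigenvector w with (A-λI)w=v is (-2,-1).
General solution: e^(-5t)[C_1·v + C_2·(t·v + w)].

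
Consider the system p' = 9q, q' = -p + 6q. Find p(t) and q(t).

Coefficient matrix A = [[0, 9], [-1, 6]].
Characteristic polynomial det(A - λI) = λ^2 - 6λ + 9 = 0.
Single eigenvalue λ = 3 with algebraic multiplicity 2.
Eigenvector v = (3,1); generalized eigenvector w with (A-λI)w=v is (-1,0).
General solution: e^(3t)[c_1·v + c_2·(t·v + w)].

p(t) = 3c_1e^(3t) + 3c_2te^(3t) - c_2e^(3t), q(t) = c_1e^(3t) + c_2te^(3t)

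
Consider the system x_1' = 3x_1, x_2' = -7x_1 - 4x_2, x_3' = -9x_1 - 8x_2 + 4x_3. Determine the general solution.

x_1(t) = C_1e^(3t), x_2(t) = -C_1e^(3t) + C_2e^(-4t), x_3(t) = C_1e^(3t) + C_2e^(-4t) + C_3e^(4t)

Coefficient matrix A = [[3, 0, 0], [-7, -4, 0], [-9, -8, 4]].
det(A - λI) = 0 gives eigenvalues λ = 3, -4, 4.
For λ=3: eigenvector (1,-1,1).
For λ=-4: eigenvector (0,1,1).
For λ=4: eigenvector (0,0,1).
General solution: C_1e^(3t)(1,-1,1) + C_2e^(-4t)(0,1,1) + C_3e^(4t)(0,0,1).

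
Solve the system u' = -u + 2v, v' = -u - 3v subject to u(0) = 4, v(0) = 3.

Coefficient matrix A = [[-1, 2], [-1, -3]].
Characteristic polynomial det(A - λI) = λ^2 + 4λ + 5 = 0.
Eigenvalues λ = -2 ± i (complex conjugate pair).
For λ=-2+i: an eigenvector is (-1,1) - i(1,0) = (-1 - i, 1).
A real fundamental pair from Re and Im of e^((-2+i)t)v: X_1 = e^(-2t)(cos(t)·(-1,1) + sin(t)·(1,0)), X_2 = e^(-2t)(sin(t)·(-1,1) - cos(t)·(1,0)).
General solution: K_1X_1 + K_2X_2.
Applying u(0)=4, v(0)=3 gives K_1=3, K_2=-7.

u(t) = 10e^(-2t)sin(t) + 4e^(-2t)cos(t), v(t) = -7e^(-2t)sin(t) + 3e^(-2t)cos(t)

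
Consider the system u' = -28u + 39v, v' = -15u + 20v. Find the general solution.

Coefficient matrix A = [[-28, 39], [-15, 20]].
Characteristic polynomial det(A - λI) = λ^2 + 8λ + 25 = 0.
Eigenvalues λ = -4 ± 3i (complex conjugate pair).
For λ=-4+3i: an eigenvector is (-2,-1) - i(3,2) = (-2 - 3i, -1 - 2i).
A real fundamental pair from Re and Im of e^((-4+3i)t)v: X_1 = e^(-4t)(cos(3t)·(-2,-1) + sin(3t)·(3,2)), X_2 = e^(-4t)(sin(3t)·(-2,-1) - cos(3t)·(3,2)).
General solution: C_1X_1 + C_2X_2.

u(t) = 3C_1e^(-4t)sin(3t) - 2C_1e^(-4t)cos(3t) - 2C_2e^(-4t)sin(3t) - 3C_2e^(-4t)cos(3t), v(t) = 2C_1e^(-4t)sin(3t) - C_1e^(-4t)cos(3t) - C_2e^(-4t)sin(3t) - 2C_2e^(-4t)cos(3t)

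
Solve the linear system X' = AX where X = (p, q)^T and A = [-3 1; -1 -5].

Coefficient matrix A = [[-3, 1], [-1, -5]].
Characteristic polynomial det(A - λI) = λ^2 + 8λ + 16 = 0.
Single eigenvalue λ = -4 with algebraic multiplicity 2.
Eigenvector v = (-1,1); generalized eigenvector w with (A-λI)w=v is (-2,1).
General solution: e^(-4t)[c_1·v + c_2·(t·v + w)].

p(t) = -c_1e^(-4t) - c_2te^(-4t) - 2c_2e^(-4t), q(t) = c_1e^(-4t) + c_2te^(-4t) + c_2e^(-4t)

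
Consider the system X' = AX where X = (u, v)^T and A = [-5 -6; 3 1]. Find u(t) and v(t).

Coefficient matrix A = [[-5, -6], [3, 1]].
Characteristic polynomial det(A - λI) = λ^2 + 4λ + 13 = 0.
Eigenvalues λ = -2 ± 3i (complex conjugate pair).
For λ=-2+3i: an eigenvector is (1,-1) - i(1,0) = (1 - i, -1).
A real fundamental pair from Re and Im of e^((-2+3i)t)v: X_1 = e^(-2t)(cos(3t)·(1,-1) + sin(3t)·(1,0)), X_2 = e^(-2t)(sin(3t)·(1,-1) - cos(3t)·(1,0)).
General solution: c_1X_1 + c_2X_2.

u(t) = c_1e^(-2t)sin(3t) + c_1e^(-2t)cos(3t) + c_2e^(-2t)sin(3t) - c_2e^(-2t)cos(3t), v(t) = -c_1e^(-2t)cos(3t) - c_2e^(-2t)sin(3t)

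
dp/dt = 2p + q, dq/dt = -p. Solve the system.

Coefficient matrix A = [[2, 1], [-1, 0]].
Characteristic polynomial det(A - λI) = λ^2 - 2λ + 1 = 0.
Single eigenvalue λ = 1 with algebraic multiplicity 2.
Eigenvector v = (1,-1); generalized eigenvector w with (A-λI)w=v is (0,1).
General solution: e^(t)[C_1·v + C_2·(t·v + w)].

p(t) = C_1e^(t) + C_2te^(t), q(t) = -C_1e^(t) - C_2te^(t) + C_2e^(t)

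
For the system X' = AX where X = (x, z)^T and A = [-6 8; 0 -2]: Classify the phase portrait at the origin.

stable node

A = [[-6,8],[0,-2]]; det(A-λI) = λ^2 + 8λ + 12.
λ = -2, -6: both negative.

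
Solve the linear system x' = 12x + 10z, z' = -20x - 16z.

Coefficient matrix A = [[12, 10], [-20, -16]].
Characteristic polynomial det(A - λI) = λ^2 + 4λ + 8 = 0.
Eigenvalues λ = -2 ± 2i (complex conjugate pair).
For λ=-2+2i: an eigenvector is (-1,1) - i(-2,3) = (-1 + 2i, 1 - 3i).
A real fundamental pair from Re and Im of e^((-2+2i)t)v: X_1 = e^(-2t)(cos(2t)·(-1,1) + sin(2t)·(-2,3)), X_2 = e^(-2t)(sin(2t)·(-1,1) - cos(2t)·(-2,3)).
General solution: C_1X_1 + C_2X_2.

x(t) = -2C_1e^(-2t)sin(2t) - C_1e^(-2t)cos(2t) - C_2e^(-2t)sin(2t) + 2C_2e^(-2t)cos(2t), z(t) = 3C_1e^(-2t)sin(2t) + C_1e^(-2t)cos(2t) + C_2e^(-2t)sin(2t) - 3C_2e^(-2t)cos(2t)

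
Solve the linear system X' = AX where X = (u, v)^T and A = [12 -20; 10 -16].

u(t) = -c_1e^(-2t)sin(2t) - 3c_1e^(-2t)cos(2t) - 3c_2e^(-2t)sin(2t) + c_2e^(-2t)cos(2t), v(t) = -c_1e^(-2t)sin(2t) - 2c_1e^(-2t)cos(2t) - 2c_2e^(-2t)sin(2t) + c_2e^(-2t)cos(2t)

Coefficient matrix A = [[12, -20], [10, -16]].
Characteristic polynomial det(A - λI) = λ^2 + 4λ + 8 = 0.
Eigenvalues λ = -2 ± 2i (complex conjugate pair).
For λ=-2+2i: an eigenvector is (-3,-2) - i(-1,-1) = (-3 + i, -2 + i).
A real fundamental pair from Re and Im of e^((-2+2i)t)v: X_1 = e^(-2t)(cos(2t)·(-3,-2) + sin(2t)·(-1,-1)), X_2 = e^(-2t)(sin(2t)·(-3,-2) - cos(2t)·(-1,-1)).
General solution: c_1X_1 + c_2X_2.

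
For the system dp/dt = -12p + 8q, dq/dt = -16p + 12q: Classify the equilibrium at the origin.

saddle

A = [[-12,8],[-16,12]]; det(A-λI) = λ^2 - 16.
λ = 4, -4: opposite signs.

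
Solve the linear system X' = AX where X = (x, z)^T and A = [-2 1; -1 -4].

x(t) = c_1e^(-3t) + c_2te^(-3t) + 2c_2e^(-3t), z(t) = -c_1e^(-3t) - c_2te^(-3t) - c_2e^(-3t)

Coefficient matrix A = [[-2, 1], [-1, -4]].
Characteristic polynomial det(A - λI) = λ^2 + 6λ + 9 = 0.
Single eigenvalue λ = -3 with algebraic multiplicity 2.
Eigenvector v = (1,-1); generalized eigenvector w with (A-λI)w=v is (2,-1).
General solution: e^(-3t)[c_1·v + c_2·(t·v + w)].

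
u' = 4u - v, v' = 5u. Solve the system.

Coefficient matrix A = [[4, -1], [5, 0]].
Characteristic polynomial det(A - λI) = λ^2 - 4λ + 5 = 0.
Eigenvalues λ = 2 ± i (complex conjugate pair).
For λ=2+i: an eigenvector is (0,-1) - i(1,2) = (0 - i, -1 - 2i).
A real fundamental pair from Re and Im of e^((2+i)t)v: X_1 = e^(2t)(cos(t)·(0,-1) + sin(t)·(1,2)), X_2 = e^(2t)(sin(t)·(0,-1) - cos(t)·(1,2)).
General solution: c_1X_1 + c_2X_2.

u(t) = c_1e^(2t)sin(t) - c_2e^(2t)cos(t), v(t) = 2c_1e^(2t)sin(t) - c_1e^(2t)cos(t) - c_2e^(2t)sin(t) - 2c_2e^(2t)cos(t)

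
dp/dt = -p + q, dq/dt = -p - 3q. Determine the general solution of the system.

p(t) = -C_1e^(-2t) - C_2te^(-2t) - C_2e^(-2t), q(t) = C_1e^(-2t) + C_2te^(-2t)

Coefficient matrix A = [[-1, 1], [-1, -3]].
Characteristic polynomial det(A - λI) = λ^2 + 4λ + 4 = 0.
Single eigenvalue λ = -2 with algebraic multiplicity 2.
Eigenvector v = (-1,1); generalized eigenvector w with (A-λI)w=v is (-1,0).
General solution: e^(-2t)[C_1·v + C_2·(t·v + w)].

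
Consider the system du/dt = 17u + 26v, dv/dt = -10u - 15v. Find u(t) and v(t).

Coefficient matrix A = [[17, 26], [-10, -15]].
Characteristic polynomial det(A - λI) = λ^2 - 2λ + 5 = 0.
Eigenvalues λ = 1 ± 2i (complex conjugate pair).
For λ=1+2i: an eigenvector is (-3,2) - i(2,-1) = (-3 - 2i, 2 + i).
A real fundamental pair from Re and Im of e^((1+2i)t)v: X_1 = e^(t)(cos(2t)·(-3,2) + sin(2t)·(2,-1)), X_2 = e^(t)(sin(2t)·(-3,2) - cos(2t)·(2,-1)).
General solution: K_1X_1 + K_2X_2.

u(t) = 2K_1e^(t)sin(2t) - 3K_1e^(t)cos(2t) - 3K_2e^(t)sin(2t) - 2K_2e^(t)cos(2t), v(t) = -K_1e^(t)sin(2t) + 2K_1e^(t)cos(2t) + 2K_2e^(t)sin(2t) + K_2e^(t)cos(2t)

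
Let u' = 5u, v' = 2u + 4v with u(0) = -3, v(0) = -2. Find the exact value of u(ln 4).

A = [[5,0],[2,4]]; eigenvalues λ = 4, 5.
Eigenvectors: (0,1) for λ=4, (-1,-2) for λ=5.
From the initial condition, c_1 = 4, c_2 = 3.
u(ln 4) = (4)(4^4)(0) + (3)(4^5)(-1) = -3072.

-3072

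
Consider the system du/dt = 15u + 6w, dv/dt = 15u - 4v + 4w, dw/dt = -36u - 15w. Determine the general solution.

Coefficient matrix A = [[15, 0, 6], [15, -4, 4], [-36, 0, -15]].
det(A - λI) = 0 gives eigenvalues λ = -3, -4, 3.
For λ=-3: eigenvector (-1,-3,3).
For λ=-4: eigenvector (0,1,0).
For λ=3: eigenvector (1,1,-2).
General solution: c_1e^(-3t)(-1,-3,3) + c_2e^(-4t)(0,1,0) + c_3e^(3t)(1,1,-2).

u(t) = -c_1e^(-3t) + c_3e^(3t), v(t) = -3c_1e^(-3t) + c_2e^(-4t) + c_3e^(3t), w(t) = 3c_1e^(-3t) - 2c_3e^(3t)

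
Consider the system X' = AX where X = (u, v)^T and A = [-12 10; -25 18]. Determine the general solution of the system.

Coefficient matrix A = [[-12, 10], [-25, 18]].
Characteristic polynomial det(A - λI) = λ^2 - 6λ + 34 = 0.
Eigenvalues λ = 3 ± 5i (complex conjugate pair).
For λ=3+5i: an eigenvector is (-1,-1) - i(1,2) = (-1 - i, -1 - 2i).
A real fundamental pair from Re and Im of e^((3+5i)t)v: X_1 = e^(3t)(cos(5t)·(-1,-1) + sin(5t)·(1,2)), X_2 = e^(3t)(sin(5t)·(-1,-1) - cos(5t)·(1,2)).
General solution: c_1X_1 + c_2X_2.

u(t) = c_1e^(3t)sin(5t) - c_1e^(3t)cos(5t) - c_2e^(3t)sin(5t) - c_2e^(3t)cos(5t), v(t) = 2c_1e^(3t)sin(5t) - c_1e^(3t)cos(5t) - c_2e^(3t)sin(5t) - 2c_2e^(3t)cos(5t)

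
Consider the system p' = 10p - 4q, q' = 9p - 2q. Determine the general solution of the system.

p(t) = 2K_1e^(4t) + 2K_2te^(4t) - K_2e^(4t), q(t) = 3K_1e^(4t) + 3K_2te^(4t) - 2K_2e^(4t)

Coefficient matrix A = [[10, -4], [9, -2]].
Characteristic polynomial det(A - λI) = λ^2 - 8λ + 16 = 0.
Single eigenvalue λ = 4 with algebraic multiplicity 2.
Eigenvector v = (2,3); generalized eigenvector w with (A-λI)w=v is (-1,-2).
General solution: e^(4t)[K_1·v + K_2·(t·v + w)].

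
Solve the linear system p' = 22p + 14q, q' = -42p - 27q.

Coefficient matrix A = [[22, 14], [-42, -27]].
Characteristic polynomial det(A - λI) = λ^2 + 5λ - 6 = 0.
Eigenvalues λ = -6, 1.
For λ=-6: (A-λI) row 1 is [28, 14], so an eigenvector is (1, -2).
For λ=1: (A-λI) row 1 is [21, 14], so an eigenvector is (-2, 3).
General solution: K_1e^(-6t)(1,-2) + K_2e^(t)(-2,3).

p(t) = K_1e^(-6t) - 2K_2e^(t), q(t) = -2K_1e^(-6t) + 3K_2e^(t)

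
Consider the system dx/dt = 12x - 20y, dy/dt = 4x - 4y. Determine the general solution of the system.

Coefficient matrix A = [[12, -20], [4, -4]].
Characteristic polynomial det(A - λI) = λ^2 - 8λ + 32 = 0.
Eigenvalues λ = 4 ± 4i (complex conjugate pair).
For λ=4+4i: an eigenvector is (2,1) - i(-1,0) = (2 + i, 1).
A real fundamental pair from Re and Im of e^((4+4i)t)v: X_1 = e^(4t)(cos(4t)·(2,1) + sin(4t)·(-1,0)), X_2 = e^(4t)(sin(4t)·(2,1) - cos(4t)·(-1,0)).
General solution: C_1X_1 + C_2X_2.

x(t) = -C_1e^(4t)sin(4t) + 2C_1e^(4t)cos(4t) + 2C_2e^(4t)sin(4t) + C_2e^(4t)cos(4t), y(t) = C_1e^(4t)cos(4t) + C_2e^(4t)sin(4t)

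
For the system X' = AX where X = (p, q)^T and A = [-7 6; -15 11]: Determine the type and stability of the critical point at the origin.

unstable spiral

A = [[-7,6],[-15,11]]; det(A-λI) = λ^2 - 4λ + 13.
λ = 2 ± 3i: positive real part.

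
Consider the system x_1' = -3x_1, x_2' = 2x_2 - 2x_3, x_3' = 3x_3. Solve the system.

x_1(t) = C_1e^(-3t), x_2(t) = -2C_2e^(3t) + C_3e^(2t), x_3(t) = C_2e^(3t)

Coefficient matrix A = [[-3, 0, 0], [0, 2, -2], [0, 0, 3]].
det(A - λI) = 0 gives eigenvalues λ = -3, 3, 2.
For λ=-3: eigenvector (1,0,0).
For λ=3: eigenvector (0,-2,1).
For λ=2: eigenvector (0,1,0).
General solution: C_1e^(-3t)(1,0,0) + C_2e^(3t)(0,-2,1) + C_3e^(2t)(0,1,0).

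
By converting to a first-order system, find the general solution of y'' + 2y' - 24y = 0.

y(t) = C_1e^(-6t) + C_2e^(4t)

Let x_1 = y, x_2 = y'. Then x_1' = x_2 and x_2' = 24x_1 - 2x_2.
A = [[0,1],[24,-2]]; det(A-λI) = λ^2 + 2λ - 24.
Eigenvalues λ = -6, 4 with eigenvectors (1,-6), (1,4).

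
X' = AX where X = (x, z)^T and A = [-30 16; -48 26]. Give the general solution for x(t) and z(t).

x(t) = -K_1e^(2t) + 2K_2e^(-6t), z(t) = -2K_1e^(2t) + 3K_2e^(-6t)

Coefficient matrix A = [[-30, 16], [-48, 26]].
Characteristic polynomial det(A - λI) = λ^2 + 4λ - 12 = 0.
Eigenvalues λ = 2, -6.
For λ=2: (A-λI) row 1 is [-32, 16], so an eigenvector is (-1, -2).
For λ=-6: (A-λI) row 1 is [-24, 16], so an eigenvector is (2, 3).
General solution: K_1e^(2t)(-1,-2) + K_2e^(-6t)(2,3).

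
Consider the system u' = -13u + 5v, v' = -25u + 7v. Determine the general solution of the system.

Coefficient matrix A = [[-13, 5], [-25, 7]].
Characteristic polynomial det(A - λI) = λ^2 + 6λ + 34 = 0.
Eigenvalues λ = -3 ± 5i (complex conjugate pair).
For λ=-3+5i: an eigenvector is (-1,-2) - i(0,1) = (-1, -2 - i).
A real fundamental pair from Re and Im of e^((-3+5i)t)v: X_1 = e^(-3t)(cos(5t)·(-1,-2) + sin(5t)·(0,1)), X_2 = e^(-3t)(sin(5t)·(-1,-2) - cos(5t)·(0,1)).
General solution: C_1X_1 + C_2X_2.

u(t) = -C_1e^(-3t)cos(5t) - C_2e^(-3t)sin(5t), v(t) = C_1e^(-3t)sin(5t) - 2C_1e^(-3t)cos(5t) - 2C_2e^(-3t)sin(5t) - C_2e^(-3t)cos(5t)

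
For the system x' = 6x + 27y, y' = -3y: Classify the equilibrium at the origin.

saddle

A = [[6,27],[0,-3]]; det(A-λI) = λ^2 - 3λ - 18.
λ = -3, 6: opposite signs.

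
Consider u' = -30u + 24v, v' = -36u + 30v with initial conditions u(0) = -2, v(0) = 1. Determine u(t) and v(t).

Coefficient matrix A = [[-30, 24], [-36, 30]].
Characteristic polynomial det(A - λI) = λ^2 - 36 = 0.
Eigenvalues λ = -6, 6.
For λ=-6: (A-λI) row 1 is [-24, 24], so an eigenvector is (-1, -1).
For λ=6: (A-λI) row 1 is [-36, 24], so an eigenvector is (2, 3).
General solution: C_1e^(-6t)(-1,-1) + C_2e^(6t)(2,3).
Applying u(0)=-2, v(0)=1 gives C_1=8, C_2=3.

u(t) = 6e^(6t) - 8e^(-6t), v(t) = 9e^(6t) - 8e^(-6t)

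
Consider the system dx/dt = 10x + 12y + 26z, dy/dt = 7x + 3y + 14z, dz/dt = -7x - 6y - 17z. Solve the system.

Coefficient matrix A = [[10, 12, 26], [7, 3, 14], [-7, -6, -17]].
det(A - λI) = 0 gives eigenvalues λ = 3, -4, -3.
For λ=3: eigenvector (2,1,-1).
For λ=-4: eigenvector (-1,-1,1).
For λ=-3: eigenvector (-2,0,1).
General solution: K_1e^(3t)(2,1,-1) + K_2e^(-4t)(-1,-1,1) + K_3e^(-3t)(-2,0,1).

x(t) = 2K_1e^(3t) - K_2e^(-4t) - 2K_3e^(-3t), y(t) = K_1e^(3t) - K_2e^(-4t), z(t) = -K_1e^(3t) + K_2e^(-4t) + K_3e^(-3t)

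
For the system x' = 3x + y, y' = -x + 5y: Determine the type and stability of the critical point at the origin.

unstable improper node

A = [[3,1],[-1,5]]; det(A-λI) = λ^2 - 8λ + 16.
repeated λ = 4 with a single eigenvector.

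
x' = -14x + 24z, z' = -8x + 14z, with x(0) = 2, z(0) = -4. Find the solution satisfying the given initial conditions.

Coefficient matrix A = [[-14, 24], [-8, 14]].
Characteristic polynomial det(A - λI) = λ^2 - 4 = 0.
Eigenvalues λ = 2, -2.
For λ=2: (A-λI) row 1 is [-16, 24], so an eigenvector is (-3, -2).
For λ=-2: (A-λI) row 1 is [-12, 24], so an eigenvector is (-2, -1).
General solution: K_1e^(2t)(-3,-2) + K_2e^(-2t)(-2,-1).
Applying x(0)=2, z(0)=-4 gives K_1=10, K_2=-16.

x(t) = -30e^(2t) + 32e^(-2t), z(t) = -20e^(2t) + 16e^(-2t)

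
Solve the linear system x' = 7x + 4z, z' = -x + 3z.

Coefficient matrix A = [[7, 4], [-1, 3]].
Characteristic polynomial det(A - λI) = λ^2 - 10λ + 25 = 0.
Single eigenvalue λ = 5 with algebraic multiplicity 2.
Eigenvector v = (-2,1); generalized eigenvector w with (A-λI)w=v is (1,-1).
General solution: e^(5t)[c_1·v + c_2·(t·v + w)].

x(t) = -2c_1e^(5t) - 2c_2te^(5t) + c_2e^(5t), z(t) = c_1e^(5t) + c_2te^(5t) - c_2e^(5t)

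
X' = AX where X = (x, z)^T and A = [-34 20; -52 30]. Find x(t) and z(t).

Coefficient matrix A = [[-34, 20], [-52, 30]].
Characteristic polynomial det(A - λI) = λ^2 + 4λ + 20 = 0.
Eigenvalues λ = -2 ± 4i (complex conjugate pair).
For λ=-2+4i: an eigenvector is (2,3) - i(-1,-2) = (2 + i, 3 + 2i).
A real fundamental pair from Re and Im of e^((-2+4i)t)v: X_1 = e^(-2t)(cos(4t)·(2,3) + sin(4t)·(-1,-2)), X_2 = e^(-2t)(sin(4t)·(2,3) - cos(4t)·(-1,-2)).
General solution: K_1X_1 + K_2X_2.

x(t) = -K_1e^(-2t)sin(4t) + 2K_1e^(-2t)cos(4t) + 2K_2e^(-2t)sin(4t) + K_2e^(-2t)cos(4t), z(t) = -2K_1e^(-2t)sin(4t) + 3K_1e^(-2t)cos(4t) + 3K_2e^(-2t)sin(4t) + 2K_2e^(-2t)cos(4t)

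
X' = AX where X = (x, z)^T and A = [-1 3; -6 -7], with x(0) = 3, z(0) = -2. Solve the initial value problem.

x(t) = e^(-4t)sin(3t) + 3e^(-4t)cos(3t), z(t) = -4e^(-4t)sin(3t) - 2e^(-4t)cos(3t)

Coefficient matrix A = [[-1, 3], [-6, -7]].
Characteristic polynomial det(A - λI) = λ^2 + 8λ + 25 = 0.
Eigenvalues λ = -4 ± 3i (complex conjugate pair).
For λ=-4+3i: an eigenvector is (0,1) - i(1,-1) = (0 - i, 1 + i).
A real fundamental pair from Re and Im of e^((-4+3i)t)v: X_1 = e^(-4t)(cos(3t)·(0,1) + sin(3t)·(1,-1)), X_2 = e^(-4t)(sin(3t)·(0,1) - cos(3t)·(1,-1)).
General solution: C_1X_1 + C_2X_2.
Applying x(0)=3, z(0)=-2 gives C_1=1, C_2=-3.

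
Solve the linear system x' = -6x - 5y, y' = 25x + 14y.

x(t) = -K_1e^(4t)cos(5t) - K_2e^(4t)sin(5t), y(t) = -K_1e^(4t)sin(5t) + 2K_1e^(4t)cos(5t) + 2K_2e^(4t)sin(5t) + K_2e^(4t)cos(5t)

Coefficient matrix A = [[-6, -5], [25, 14]].
Characteristic polynomial det(A - λI) = λ^2 - 8λ + 41 = 0.
Eigenvalues λ = 4 ± 5i (complex conjugate pair).
For λ=4+5i: an eigenvector is (-1,2) - i(0,-1) = (-1, 2 + i).
A real fundamental pair from Re and Im of e^((4+5i)t)v: X_1 = e^(4t)(cos(5t)·(-1,2) + sin(5t)·(0,-1)), X_2 = e^(4t)(sin(5t)·(-1,2) - cos(5t)·(0,-1)).
General solution: K_1X_1 + K_2X_2.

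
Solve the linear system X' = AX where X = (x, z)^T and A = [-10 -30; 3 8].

x(t) = -c_1e^(-t)sin(3t) - 3c_1e^(-t)cos(3t) - 3c_2e^(-t)sin(3t) + c_2e^(-t)cos(3t), z(t) = c_1e^(-t)cos(3t) + c_2e^(-t)sin(3t)

Coefficient matrix A = [[-10, -30], [3, 8]].
Characteristic polynomial det(A - λI) = λ^2 + 2λ + 10 = 0.
Eigenvalues λ = -1 ± 3i (complex conjugate pair).
For λ=-1+3i: an eigenvector is (-3,1) - i(-1,0) = (-3 + i, 1).
A real fundamental pair from Re and Im of e^((-1+3i)t)v: X_1 = e^(-t)(cos(3t)·(-3,1) + sin(3t)·(-1,0)), X_2 = e^(-t)(sin(3t)·(-3,1) - cos(3t)·(-1,0)).
General solution: c_1X_1 + c_2X_2.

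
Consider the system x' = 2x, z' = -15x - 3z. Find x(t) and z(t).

Coefficient matrix A = [[2, 0], [-15, -3]].
Characteristic polynomial det(A - λI) = λ^2 + λ - 6 = 0.
Eigenvalues λ = -3, 2.
For λ=-3: (A-λI) row 1 is [5, 0], so an eigenvector is (0, -1).
For λ=2: (A-λI) row 2 is [-15, -5], so an eigenvector is (1, -3).
General solution: c_1e^(-3t)(0,-1) + c_2e^(2t)(1,-3).

x(t) = c_2e^(2t), z(t) = -c_1e^(-3t) - 3c_2e^(2t)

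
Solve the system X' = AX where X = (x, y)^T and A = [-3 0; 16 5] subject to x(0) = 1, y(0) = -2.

x(t) = e^(-3t), y(t) = -2e^(-3t)

Coefficient matrix A = [[-3, 0], [16, 5]].
Characteristic polynomial det(A - λI) = λ^2 - 2λ - 15 = 0.
Eigenvalues λ = -3, 5.
For λ=-3: (A-λI) row 2 is [16, 8], so an eigenvector is (-1, 2).
For λ=5: (A-λI) row 1 is [-8, 0], so an eigenvector is (0, 1).
General solution: K_1e^(-3t)(-1,2) + K_2e^(5t)(0,1).
Applying x(0)=1, y(0)=-2 gives K_1=-1, K_2=0.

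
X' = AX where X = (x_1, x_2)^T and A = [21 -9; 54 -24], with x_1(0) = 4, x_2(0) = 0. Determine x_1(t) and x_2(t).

Coefficient matrix A = [[21, -9], [54, -24]].
Characteristic polynomial det(A - λI) = λ^2 + 3λ - 18 = 0.
Eigenvalues λ = -6, 3.
For λ=-6: (A-λI) row 1 is [27, -9], so an eigenvector is (-1, -3).
For λ=3: (A-λI) row 1 is [18, -9], so an eigenvector is (-1, -2).
General solution: C_1e^(-6t)(-1,-3) + C_2e^(3t)(-1,-2).
Applying x_1(0)=4, x_2(0)=0 gives C_1=8, C_2=-12.

x_1(t) = 12e^(3t) - 8e^(-6t), x_2(t) = 24e^(3t) - 24e^(-6t)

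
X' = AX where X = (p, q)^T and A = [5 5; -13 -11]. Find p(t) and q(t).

p(t) = -2c_1e^(-3t)sin(t) + c_1e^(-3t)cos(t) + c_2e^(-3t)sin(t) + 2c_2e^(-3t)cos(t), q(t) = 3c_1e^(-3t)sin(t) - 2c_1e^(-3t)cos(t) - 2c_2e^(-3t)sin(t) - 3c_2e^(-3t)cos(t)

Coefficient matrix A = [[5, 5], [-13, -11]].
Characteristic polynomial det(A - λI) = λ^2 + 6λ + 10 = 0.
Eigenvalues λ = -3 ± i (complex conjugate pair).
For λ=-3+i: an eigenvector is (1,-2) - i(-2,3) = (1 + 2i, -2 - 3i).
A real fundamental pair from Re and Im of e^((-3+i)t)v: X_1 = e^(-3t)(cos(t)·(1,-2) + sin(t)·(-2,3)), X_2 = e^(-3t)(sin(t)·(1,-2) - cos(t)·(-2,3)).
General solution: c_1X_1 + c_2X_2.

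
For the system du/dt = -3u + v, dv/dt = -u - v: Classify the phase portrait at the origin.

stable improper node

A = [[-3,1],[-1,-1]]; det(A-λI) = λ^2 + 4λ + 4.
repeated λ = -2 with a single eigenvector.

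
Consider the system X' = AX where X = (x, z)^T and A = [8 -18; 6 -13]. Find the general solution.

Coefficient matrix A = [[8, -18], [6, -13]].
Characteristic polynomial det(A - λI) = λ^2 + 5λ + 4 = 0.
Eigenvalues λ = -4, -1.
For λ=-4: (A-λI) row 1 is [12, -18], so an eigenvector is (-3, -2).
For λ=-1: (A-λI) row 1 is [9, -18], so an eigenvector is (-2, -1).
General solution: c_1e^(-4t)(-3,-2) + c_2e^(-t)(-2,-1).

x(t) = -3c_1e^(-4t) - 2c_2e^(-t), z(t) = -2c_1e^(-4t) - c_2e^(-t)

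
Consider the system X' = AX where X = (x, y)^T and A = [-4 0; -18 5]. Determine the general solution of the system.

Coefficient matrix A = [[-4, 0], [-18, 5]].
Characteristic polynomial det(A - λI) = λ^2 - λ - 20 = 0.
Eigenvalues λ = -4, 5.
For λ=-4: (A-λI) row 2 is [-18, 9], so an eigenvector is (1, 2).
For λ=5: (A-λI) row 1 is [-9, 0], so an eigenvector is (0, -1).
General solution: K_1e^(-4t)(1,2) + K_2e^(5t)(0,-1).

x(t) = K_1e^(-4t), y(t) = 2K_1e^(-4t) - K_2e^(5t)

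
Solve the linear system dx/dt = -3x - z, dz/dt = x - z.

x(t) = -c_1e^(-2t) - c_2te^(-2t) + 2c_2e^(-2t), z(t) = c_1e^(-2t) + c_2te^(-2t) - c_2e^(-2t)

Coefficient matrix A = [[-3, -1], [1, -1]].
Characteristic polynomial det(A - λI) = λ^2 + 4λ + 4 = 0.
Single eigenvalue λ = -2 with algebraic multiplicity 2.
Eigenvector v = (-1,1); generalized eigenvector w with (A-λI)w=v is (2,-1).
General solution: e^(-2t)[c_1·v + c_2·(t·v + w)].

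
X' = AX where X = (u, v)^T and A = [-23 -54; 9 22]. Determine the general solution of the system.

Coefficient matrix A = [[-23, -54], [9, 22]].
Characteristic polynomial det(A - λI) = λ^2 + λ - 20 = 0.
Eigenvalues λ = -5, 4.
For λ=-5: (A-λI) row 1 is [-18, -54], so an eigenvector is (-3, 1).
For λ=4: (A-λI) row 1 is [-27, -54], so an eigenvector is (2, -1).
General solution: c_1e^(-5t)(-3,1) + c_2e^(4t)(2,-1).

u(t) = -3c_1e^(-5t) + 2c_2e^(4t), v(t) = c_1e^(-5t) - c_2e^(4t)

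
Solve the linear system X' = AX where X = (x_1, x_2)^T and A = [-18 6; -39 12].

Coefficient matrix A = [[-18, 6], [-39, 12]].
Characteristic polynomial det(A - λI) = λ^2 + 6λ + 18 = 0.
Eigenvalues λ = -3 ± 3i (complex conjugate pair).
For λ=-3+3i: an eigenvector is (-1,-2) - i(1,3) = (-1 - i, -2 - 3i).
A real fundamental pair from Re and Im of e^((-3+3i)t)v: X_1 = e^(-3t)(cos(3t)·(-1,-2) + sin(3t)·(1,3)), X_2 = e^(-3t)(sin(3t)·(-1,-2) - cos(3t)·(1,3)).
General solution: C_1X_1 + C_2X_2.

x_1(t) = C_1e^(-3t)sin(3t) - C_1e^(-3t)cos(3t) - C_2e^(-3t)sin(3t) - C_2e^(-3t)cos(3t), x_2(t) = 3C_1e^(-3t)sin(3t) - 2C_1e^(-3t)cos(3t) - 2C_2e^(-3t)sin(3t) - 3C_2e^(-3t)cos(3t)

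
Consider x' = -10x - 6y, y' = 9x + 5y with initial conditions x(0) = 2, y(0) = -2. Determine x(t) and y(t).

Coefficient matrix A = [[-10, -6], [9, 5]].
Characteristic polynomial det(A - λI) = λ^2 + 5λ + 4 = 0.
Eigenvalues λ = -4, -1.
For λ=-4: (A-λI) row 1 is [-6, -6], so an eigenvector is (-1, 1).
For λ=-1: (A-λI) row 1 is [-9, -6], so an eigenvector is (-2, 3).
General solution: C_1e^(-4t)(-1,1) + C_2e^(-t)(-2,3).
Applying x(0)=2, y(0)=-2 gives C_1=-2, C_2=0.

x(t) = 2e^(-4t), y(t) = -2e^(-4t)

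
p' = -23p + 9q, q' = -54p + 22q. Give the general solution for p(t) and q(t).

p(t) = K_1e^(-5t) - K_2e^(4t), q(t) = 2K_1e^(-5t) - 3K_2e^(4t)

Coefficient matrix A = [[-23, 9], [-54, 22]].
Characteristic polynomial det(A - λI) = λ^2 + λ - 20 = 0.
Eigenvalues λ = -5, 4.
For λ=-5: (A-λI) row 1 is [-18, 9], so an eigenvector is (1, 2).
For λ=4: (A-λI) row 1 is [-27, 9], so an eigenvector is (-1, -3).
General solution: K_1e^(-5t)(1,2) + K_2e^(4t)(-1,-3).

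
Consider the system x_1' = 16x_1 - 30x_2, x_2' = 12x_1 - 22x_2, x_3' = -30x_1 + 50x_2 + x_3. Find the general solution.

x_1(t) = -3K_1e^(-4t) + 5K_2e^(-2t), x_2(t) = -2K_1e^(-4t) + 3K_2e^(-2t), x_3(t) = 2K_1e^(-4t) + K_3e^(t)

Coefficient matrix A = [[16, -30, 0], [12, -22, 0], [-30, 50, 1]].
det(A - λI) = 0 gives eigenvalues λ = -4, -2, 1.
For λ=-4: eigenvector (-3,-2,2).
For λ=-2: eigenvector (5,3,0).
For λ=1: eigenvector (0,0,1).
General solution: K_1e^(-4t)(-3,-2,2) + K_2e^(-2t)(5,3,0) + K_3e^(t)(0,0,1).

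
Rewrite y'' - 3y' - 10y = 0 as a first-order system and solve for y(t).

y(t) = C_1e^(-2t) + C_2e^(5t)

Let x_1 = y, x_2 = y'. Then x_1' = x_2 and x_2' = 10x_1 + 3x_2.
A = [[0,1],[10,3]]; det(A-λI) = λ^2 - 3λ - 10.
Eigenvalues λ = -2, 5 with eigenvectors (1,-2), (1,5).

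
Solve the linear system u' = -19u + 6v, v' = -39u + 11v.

u(t) = c_1e^(-4t)sin(3t) - c_1e^(-4t)cos(3t) - c_2e^(-4t)sin(3t) - c_2e^(-4t)cos(3t), v(t) = 3c_1e^(-4t)sin(3t) - 2c_1e^(-4t)cos(3t) - 2c_2e^(-4t)sin(3t) - 3c_2e^(-4t)cos(3t)

Coefficient matrix A = [[-19, 6], [-39, 11]].
Characteristic polynomial det(A - λI) = λ^2 + 8λ + 25 = 0.
Eigenvalues λ = -4 ± 3i (complex conjugate pair).
For λ=-4+3i: an eigenvector is (-1,-2) - i(1,3) = (-1 - i, -2 - 3i).
A real fundamental pair from Re and Im of e^((-4+3i)t)v: X_1 = e^(-4t)(cos(3t)·(-1,-2) + sin(3t)·(1,3)), X_2 = e^(-4t)(sin(3t)·(-1,-2) - cos(3t)·(1,3)).
General solution: c_1X_1 + c_2X_2.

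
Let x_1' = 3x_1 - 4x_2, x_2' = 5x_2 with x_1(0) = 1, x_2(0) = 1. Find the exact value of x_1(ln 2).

A = [[3,-4],[0,5]]; eigenvalues λ = 5, 3.
Eigenvectors: (2,-1) for λ=5, (-1,0) for λ=3.
From the initial condition, c_1 = -1, c_2 = -3.
x_1(ln 2) = (-1)(2^5)(2) + (-3)(2^3)(-1) = -40.

-40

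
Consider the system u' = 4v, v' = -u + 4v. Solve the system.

u(t) = 2K_1e^(2t) + 2K_2te^(2t) + K_2e^(2t), v(t) = K_1e^(2t) + K_2te^(2t) + K_2e^(2t)

Coefficient matrix A = [[0, 4], [-1, 4]].
Characteristic polynomial det(A - λI) = λ^2 - 4λ + 4 = 0.
Single eigenvalue λ = 2 with algebraic multiplicity 2.
Eigenvector v = (2,1); generalized eigenvector w with (A-λI)w=v is (1,1).
General solution: e^(2t)[K_1·v + K_2·(t·v + w)].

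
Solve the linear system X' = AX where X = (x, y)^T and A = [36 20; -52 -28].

Coefficient matrix A = [[36, 20], [-52, -28]].
Characteristic polynomial det(A - λI) = λ^2 - 8λ + 32 = 0.
Eigenvalues λ = 4 ± 4i (complex conjugate pair).
For λ=4+4i: an eigenvector is (1,-2) - i(-2,3) = (1 + 2i, -2 - 3i).
A real fundamental pair from Re and Im of e^((4+4i)t)v: X_1 = e^(4t)(cos(4t)·(1,-2) + sin(4t)·(-2,3)), X_2 = e^(4t)(sin(4t)·(1,-2) - cos(4t)·(-2,3)).
General solution: C_1X_1 + C_2X_2.

x(t) = -2C_1e^(4t)sin(4t) + C_1e^(4t)cos(4t) + C_2e^(4t)sin(4t) + 2C_2e^(4t)cos(4t), y(t) = 3C_1e^(4t)sin(4t) - 2C_1e^(4t)cos(4t) - 2C_2e^(4t)sin(4t) - 3C_2e^(4t)cos(4t)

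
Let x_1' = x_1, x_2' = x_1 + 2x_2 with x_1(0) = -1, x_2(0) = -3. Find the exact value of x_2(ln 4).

A = [[1,0],[1,2]]; eigenvalues λ = 1, 2.
Eigenvectors: (-1,1) for λ=1, (0,1) for λ=2.
From the initial condition, c_1 = 1, c_2 = -4.
x_2(ln 4) = (1)(4^1)(1) + (-4)(4^2)(1) = -60.

-60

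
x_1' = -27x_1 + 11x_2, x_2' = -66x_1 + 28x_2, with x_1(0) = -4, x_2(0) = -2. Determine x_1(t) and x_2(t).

x_1(t) = 6e^(6t) - 10e^(-5t), x_2(t) = 18e^(6t) - 20e^(-5t)

Coefficient matrix A = [[-27, 11], [-66, 28]].
Characteristic polynomial det(A - λI) = λ^2 - λ - 30 = 0.
Eigenvalues λ = -5, 6.
For λ=-5: (A-λI) row 1 is [-22, 11], so an eigenvector is (1, 2).
For λ=6: (A-λI) row 1 is [-33, 11], so an eigenvector is (1, 3).
General solution: c_1e^(-5t)(1,2) + c_2e^(6t)(1,3).
Applying x_1(0)=-4, x_2(0)=-2 gives c_1=-10, c_2=6.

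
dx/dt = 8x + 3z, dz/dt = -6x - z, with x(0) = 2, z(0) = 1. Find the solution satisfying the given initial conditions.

x(t) = 5e^(5t) - 3e^(2t), z(t) = -5e^(5t) + 6e^(2t)

Coefficient matrix A = [[8, 3], [-6, -1]].
Characteristic polynomial det(A - λI) = λ^2 - 7λ + 10 = 0.
Eigenvalues λ = 2, 5.
For λ=2: (A-λI) row 1 is [6, 3], so an eigenvector is (1, -2).
For λ=5: (A-λI) row 1 is [3, 3], so an eigenvector is (1, -1).
General solution: K_1e^(2t)(1,-2) + K_2e^(5t)(1,-1).
Applying x(0)=2, z(0)=1 gives K_1=-3, K_2=5.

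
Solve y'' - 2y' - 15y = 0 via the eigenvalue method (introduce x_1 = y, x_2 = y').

y(t) = c_1e^(-3t) + c_2e^(5t)

Let x_1 = y, x_2 = y'. Then x_1' = x_2 and x_2' = 15x_1 + 2x_2.
A = [[0,1],[15,2]]; det(A-λI) = λ^2 - 2λ - 15.
Eigenvalues λ = -3, 5 with eigenvectors (1,-3), (1,5).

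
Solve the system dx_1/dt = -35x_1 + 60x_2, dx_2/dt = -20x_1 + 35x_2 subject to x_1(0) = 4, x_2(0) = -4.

x_1(t) = -36e^(5t) + 40e^(-5t), x_2(t) = -24e^(5t) + 20e^(-5t)

Coefficient matrix A = [[-35, 60], [-20, 35]].
Characteristic polynomial det(A - λI) = λ^2 - 25 = 0.
Eigenvalues λ = 5, -5.
For λ=5: (A-λI) row 1 is [-40, 60], so an eigenvector is (3, 2).
For λ=-5: (A-λI) row 1 is [-30, 60], so an eigenvector is (-2, -1).
General solution: c_1e^(5t)(3,2) + c_2e^(-5t)(-2,-1).
Applying x_1(0)=4, x_2(0)=-4 gives c_1=-12, c_2=-20.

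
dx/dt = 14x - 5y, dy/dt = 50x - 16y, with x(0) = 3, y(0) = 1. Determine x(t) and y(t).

x(t) = 8e^(-t)sin(5t) + 3e^(-t)cos(5t), y(t) = 27e^(-t)sin(5t) + e^(-t)cos(5t)

Coefficient matrix A = [[14, -5], [50, -16]].
Characteristic polynomial det(A - λI) = λ^2 + 2λ + 26 = 0.
Eigenvalues λ = -1 ± 5i (complex conjugate pair).
For λ=-1+5i: an eigenvector is (0,1) - i(-1,-3) = (0 + i, 1 + 3i).
A real fundamental pair from Re and Im of e^((-1+5i)t)v: X_1 = e^(-t)(cos(5t)·(0,1) + sin(5t)·(-1,-3)), X_2 = e^(-t)(sin(5t)·(0,1) - cos(5t)·(-1,-3)).
General solution: C_1X_1 + C_2X_2.
Applying x(0)=3, y(0)=1 gives C_1=-8, C_2=3.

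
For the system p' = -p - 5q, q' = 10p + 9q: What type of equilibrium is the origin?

unstable spiral

A = [[-1,-5],[10,9]]; det(A-λI) = λ^2 - 8λ + 41.
λ = 4 ± 5i: positive real part.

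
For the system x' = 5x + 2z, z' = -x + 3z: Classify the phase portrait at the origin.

A = [[5,2],[-1,3]]; det(A-λI) = λ^2 - 8λ + 17.
λ = 4 ± i: positive real part.

unstable spiral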